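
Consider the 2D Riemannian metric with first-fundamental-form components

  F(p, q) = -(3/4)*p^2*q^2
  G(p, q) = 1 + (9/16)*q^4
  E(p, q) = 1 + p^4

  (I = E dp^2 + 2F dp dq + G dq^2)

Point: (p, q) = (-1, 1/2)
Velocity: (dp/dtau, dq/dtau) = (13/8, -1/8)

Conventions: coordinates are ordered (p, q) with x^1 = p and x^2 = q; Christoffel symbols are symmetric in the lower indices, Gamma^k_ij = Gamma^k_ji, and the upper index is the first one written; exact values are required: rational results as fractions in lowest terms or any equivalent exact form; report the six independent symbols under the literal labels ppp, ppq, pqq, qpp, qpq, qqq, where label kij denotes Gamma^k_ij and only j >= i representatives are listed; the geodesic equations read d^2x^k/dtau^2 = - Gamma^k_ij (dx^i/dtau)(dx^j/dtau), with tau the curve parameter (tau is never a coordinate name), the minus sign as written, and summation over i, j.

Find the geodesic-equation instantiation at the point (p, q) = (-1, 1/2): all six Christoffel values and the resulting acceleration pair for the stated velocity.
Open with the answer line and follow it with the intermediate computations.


Answer: Gamma_ppp = -512/521, Gamma_ppq = 0, Gamma_pqq = -192/521, Gamma_qpp = 96/521, Gamma_qpq = 0, Gamma_qqq = 36/521; accelerations (d^2p/dtau^2, d^2q/dtau^2) = (1355/521, -4065/8336)

E = 2, F = -3/16, G = 265/256 at the point
E_p = -4, E_q = 0, F_p = 3/8, F_q = -3/4, G_p = 0, G_q = 9/32
EG - F^2 = 521/256;  g^inv = (256/521) * [[265/256, 3/16], [3/16, 2]]
first-kind symbols [ij,l] = (1/2)(d_i g_jl + d_j g_il - d_l g_ij): [pp,p] = E_p/2 = -2, [pp,q] = F_p - E_q/2 = 3/8, [pq,p] = E_q/2 = 0, [pq,q] = G_p/2 = 0, [qq,p] = F_q - G_p/2 = -3/4, [qq,q] = G_q/2 = 9/64
Gamma^p_ij = (G*[ij,p] - F*[ij,q])/(EG - F^2), Gamma^q_ij = (E*[ij,q] - F*[ij,p])/(EG - F^2)
Gamma_ppp = -512/521, Gamma_ppq = 0, Gamma_pqq = -192/521, Gamma_qpp = 96/521, Gamma_qpq = 0, Gamma_qqq = 36/521
d^2p/dtau^2 = -(Gamma_ppp*(13/8)^2 + 2*Gamma_ppq*(13/8)*(-1/8) + Gamma_pqq*(-1/8)^2) = 1355/521
d^2q/dtau^2 = -(Gamma_qpp*(13/8)^2 + 2*Gamma_qpq*(13/8)*(-1/8) + Gamma_qqq*(-1/8)^2) = -4065/8336


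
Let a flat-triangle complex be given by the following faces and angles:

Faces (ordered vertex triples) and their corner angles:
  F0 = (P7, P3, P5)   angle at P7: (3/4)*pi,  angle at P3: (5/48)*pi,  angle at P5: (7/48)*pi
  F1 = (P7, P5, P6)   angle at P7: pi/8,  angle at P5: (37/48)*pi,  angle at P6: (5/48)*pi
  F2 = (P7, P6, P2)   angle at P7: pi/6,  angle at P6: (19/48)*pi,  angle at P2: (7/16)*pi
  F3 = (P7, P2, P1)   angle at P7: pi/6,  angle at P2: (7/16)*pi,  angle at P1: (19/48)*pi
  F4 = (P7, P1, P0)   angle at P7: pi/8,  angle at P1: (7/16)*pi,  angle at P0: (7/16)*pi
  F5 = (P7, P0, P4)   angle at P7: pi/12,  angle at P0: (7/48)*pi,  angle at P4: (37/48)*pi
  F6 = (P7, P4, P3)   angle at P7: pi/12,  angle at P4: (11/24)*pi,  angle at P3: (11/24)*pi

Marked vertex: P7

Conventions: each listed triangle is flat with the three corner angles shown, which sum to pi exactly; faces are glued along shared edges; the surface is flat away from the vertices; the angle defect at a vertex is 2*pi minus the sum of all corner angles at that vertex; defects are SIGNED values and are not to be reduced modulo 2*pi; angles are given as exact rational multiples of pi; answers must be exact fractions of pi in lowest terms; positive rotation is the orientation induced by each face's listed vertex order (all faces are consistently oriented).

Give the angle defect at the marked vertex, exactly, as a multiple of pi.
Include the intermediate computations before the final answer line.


Sum of corner angles at P7: (3/2)*pi
defect = 2*pi - (3/2)*pi

Answer: defect(P7) = pi/2


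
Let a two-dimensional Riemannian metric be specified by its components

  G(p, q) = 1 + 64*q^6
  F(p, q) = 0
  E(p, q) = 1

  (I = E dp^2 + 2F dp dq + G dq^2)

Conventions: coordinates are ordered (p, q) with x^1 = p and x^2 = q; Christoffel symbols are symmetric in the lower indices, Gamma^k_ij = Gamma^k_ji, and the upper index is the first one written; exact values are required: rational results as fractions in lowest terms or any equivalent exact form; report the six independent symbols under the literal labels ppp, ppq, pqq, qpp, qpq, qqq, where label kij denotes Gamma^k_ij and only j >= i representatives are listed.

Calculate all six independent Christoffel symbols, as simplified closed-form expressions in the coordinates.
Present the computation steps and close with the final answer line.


E = 1; F = 0; G = 1 + 64*q^6
Gamma^k_ij = (1/2) g^{kl} (d_i g_jl + d_j g_il - d_l g_ij), with g^inv = (1/(EG-F^2)) [[G, -F], [-F, E]]
first partials: E_p = 0, E_q = 0, F_p = 0, F_q = 0, G_p = 0, G_q = 384*q^5
D = EG - F^2 = 1 + 64*q^6
expanded: Gamma^p_pp = (G E_p - 2F F_p + F E_q)/(2D), Gamma^p_pq = (G E_q - F G_p)/(2D), Gamma^p_qq = (2G F_q - G G_p - F G_q)/(2D), Gamma^q_pp = (2E F_p - E E_q - F E_p)/(2D), Gamma^q_pq = (E G_p - F E_q)/(2D), Gamma^q_qq = (E G_q - 2F F_q + F G_p)/(2D); substitute and cancel common factors

Answer: Gamma_ppp = 0, Gamma_ppq = 0, Gamma_pqq = 0, Gamma_qpp = 0, Gamma_qpq = 0, Gamma_qqq = 192*q^5/(64*q^6 + 1)


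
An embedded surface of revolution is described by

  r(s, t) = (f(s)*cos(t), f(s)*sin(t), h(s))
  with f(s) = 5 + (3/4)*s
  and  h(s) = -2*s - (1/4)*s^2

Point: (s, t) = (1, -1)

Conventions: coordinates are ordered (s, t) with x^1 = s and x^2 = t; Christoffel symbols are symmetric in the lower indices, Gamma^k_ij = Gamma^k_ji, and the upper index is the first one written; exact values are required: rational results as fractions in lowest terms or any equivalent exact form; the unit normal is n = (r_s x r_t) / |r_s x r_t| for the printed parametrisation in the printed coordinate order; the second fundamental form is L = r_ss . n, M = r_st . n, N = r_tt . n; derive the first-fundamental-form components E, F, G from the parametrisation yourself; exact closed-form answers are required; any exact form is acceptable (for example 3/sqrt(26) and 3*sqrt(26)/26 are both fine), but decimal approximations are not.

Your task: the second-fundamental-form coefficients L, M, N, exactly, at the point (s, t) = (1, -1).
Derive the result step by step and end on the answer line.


f = 23/4, f' = 3/4, f'' = 0, h' = -5/2, h'' = -1/2
E = 109/16, F = 0, G = 529/16; answer radicand W^2 = 109/16
unnormalised second-form numerators: l = -3/8, m = 0, n = -115/8; L = l/sqrt(109/16), and similarly M = m/sqrt(W^2), N = n/sqrt(W^2)

Answer: L = -3*sqrt(109)/218, M = 0, N = -115*sqrt(109)/218


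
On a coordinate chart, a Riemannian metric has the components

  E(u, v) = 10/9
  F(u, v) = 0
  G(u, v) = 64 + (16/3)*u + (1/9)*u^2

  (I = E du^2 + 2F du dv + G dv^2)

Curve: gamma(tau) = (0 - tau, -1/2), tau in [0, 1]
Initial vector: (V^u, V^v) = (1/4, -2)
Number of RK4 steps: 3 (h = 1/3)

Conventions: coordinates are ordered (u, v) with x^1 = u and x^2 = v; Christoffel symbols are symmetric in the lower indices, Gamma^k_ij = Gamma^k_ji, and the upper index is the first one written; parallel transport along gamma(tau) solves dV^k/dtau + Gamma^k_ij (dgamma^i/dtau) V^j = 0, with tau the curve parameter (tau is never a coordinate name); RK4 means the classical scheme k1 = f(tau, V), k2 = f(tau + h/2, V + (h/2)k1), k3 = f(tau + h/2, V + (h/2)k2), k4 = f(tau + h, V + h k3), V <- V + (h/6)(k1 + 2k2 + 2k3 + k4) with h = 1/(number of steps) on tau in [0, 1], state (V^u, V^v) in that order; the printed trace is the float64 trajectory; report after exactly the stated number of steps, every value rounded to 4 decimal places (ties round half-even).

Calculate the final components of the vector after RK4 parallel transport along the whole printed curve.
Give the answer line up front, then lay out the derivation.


Answer: V^u = 0.2500, V^v = -2.0870

gamma'(tau) = (-1, 0); f(tau, V)^k = -Gamma^k_ij(gamma(tau)) gamma'^i(tau) V^j; h = 1/3; intermediate values shown to 6 dp
curve data and Christoffel symbols at the stage parameters:
  tau = 0.000000: gamma = (0.000000, -0.500000), gamma' = (-1.000000, 0.000000); Gamma_uuu = 0.000000, Gamma_uuv = 0.000000, Gamma_uvv = -2.400000, Gamma_vuu = 0.000000, Gamma_vuv = 0.041667, Gamma_vvv = 0.000000
  tau = 0.166667: gamma = (-0.166667, -0.500000), gamma' = (-1.000000, 0.000000); Gamma_uuu = 0.000000, Gamma_uuv = 0.000000, Gamma_uvv = -2.383333, Gamma_vuu = 0.000000, Gamma_vuv = 0.041958, Gamma_vvv = 0.000000
  tau = 0.333333: gamma = (-0.333333, -0.500000), gamma' = (-1.000000, 0.000000); Gamma_uuu = 0.000000, Gamma_uuv = 0.000000, Gamma_uvv = -2.366667, Gamma_vuu = 0.000000, Gamma_vuv = 0.042254, Gamma_vvv = 0.000000
  tau = 0.500000: gamma = (-0.500000, -0.500000), gamma' = (-1.000000, 0.000000); Gamma_uuu = 0.000000, Gamma_uuv = 0.000000, Gamma_uvv = -2.350000, Gamma_vuu = 0.000000, Gamma_vuv = 0.042553, Gamma_vvv = 0.000000
  tau = 0.666667: gamma = (-0.666667, -0.500000), gamma' = (-1.000000, 0.000000); Gamma_uuu = 0.000000, Gamma_uuv = 0.000000, Gamma_uvv = -2.333333, Gamma_vuu = 0.000000, Gamma_vuv = 0.042857, Gamma_vvv = 0.000000
  tau = 0.833333: gamma = (-0.833333, -0.500000), gamma' = (-1.000000, 0.000000); Gamma_uuu = 0.000000, Gamma_uuv = 0.000000, Gamma_uvv = -2.316667, Gamma_vuu = 0.000000, Gamma_vuv = 0.043165, Gamma_vvv = 0.000000
  tau = 1.000000: gamma = (-1.000000, -0.500000), gamma' = (-1.000000, 0.000000); Gamma_uuu = 0.000000, Gamma_uuv = 0.000000, Gamma_uvv = -2.300000, Gamma_vuu = 0.000000, Gamma_vuv = 0.043478, Gamma_vvv = 0.000000
step 0: V^u = 0.2500, V^v = -2.0000
step 1: k1 = (0.000000, -0.083333), k2 = (0.000000, -0.084499), k3 = (0.000000, -0.084507), k4 = (0.000000, -0.085697); V <- V + (h/6)(k1 + 2k2 + 2k3 + k4): V^u = 0.2500, V^v = -2.0282
step 2: k1 = (0.000000, -0.085697), k2 = (0.000000, -0.086913), k3 = (0.000000, -0.086921), k4 = (0.000000, -0.088163); V <- V + (h/6)(k1 + 2k2 + 2k3 + k4): V^u = 0.2500, V^v = -2.0571
step 3: k1 = (0.000000, -0.088163), k2 = (0.000000, -0.089432), k3 = (0.000000, -0.089441), k4 = (0.000000, -0.090737); V <- V + (h/6)(k1 + 2k2 + 2k3 + k4): V^u = 0.2500, V^v = -2.0870


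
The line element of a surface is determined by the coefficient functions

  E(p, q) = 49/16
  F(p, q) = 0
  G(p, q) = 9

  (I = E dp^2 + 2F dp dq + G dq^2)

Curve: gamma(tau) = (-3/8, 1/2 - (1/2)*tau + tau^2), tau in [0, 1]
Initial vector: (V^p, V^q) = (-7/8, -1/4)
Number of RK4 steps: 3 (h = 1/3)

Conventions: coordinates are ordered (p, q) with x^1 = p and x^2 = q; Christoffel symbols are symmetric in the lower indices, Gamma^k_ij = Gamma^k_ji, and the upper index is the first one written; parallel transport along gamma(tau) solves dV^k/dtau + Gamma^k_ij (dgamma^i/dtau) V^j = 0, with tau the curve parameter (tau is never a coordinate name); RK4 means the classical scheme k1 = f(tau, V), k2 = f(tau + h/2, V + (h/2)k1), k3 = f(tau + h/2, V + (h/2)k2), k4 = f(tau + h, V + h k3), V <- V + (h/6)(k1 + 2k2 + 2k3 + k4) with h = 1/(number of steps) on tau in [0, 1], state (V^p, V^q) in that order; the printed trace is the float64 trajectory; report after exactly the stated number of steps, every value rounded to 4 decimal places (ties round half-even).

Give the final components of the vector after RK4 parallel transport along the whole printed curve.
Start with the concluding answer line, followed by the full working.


Answer: V^p = -0.8750, V^q = -0.2500

gamma'(tau) = (0, -1/2 + 2*tau); f(tau, V)^k = -Gamma^k_ij(gamma(tau)) gamma'^i(tau) V^j; h = 1/3; intermediate values shown to 6 dp
curve data and Christoffel symbols at the stage parameters:
  tau = 0.000000: gamma = (-0.375000, 0.500000), gamma' = (0.000000, -0.500000); Gamma_ppp = 0.000000, Gamma_ppq = 0.000000, Gamma_pqq = 0.000000, Gamma_qpp = 0.000000, Gamma_qpq = 0.000000, Gamma_qqq = 0.000000
  tau = 0.166667: gamma = (-0.375000, 0.444444), gamma' = (0.000000, -0.166667); Gamma_ppp = 0.000000, Gamma_ppq = 0.000000, Gamma_pqq = 0.000000, Gamma_qpp = 0.000000, Gamma_qpq = 0.000000, Gamma_qqq = 0.000000
  tau = 0.333333: gamma = (-0.375000, 0.444444), gamma' = (0.000000, 0.166667); Gamma_ppp = 0.000000, Gamma_ppq = 0.000000, Gamma_pqq = 0.000000, Gamma_qpp = 0.000000, Gamma_qpq = 0.000000, Gamma_qqq = 0.000000
  tau = 0.500000: gamma = (-0.375000, 0.500000), gamma' = (0.000000, 0.500000); Gamma_ppp = 0.000000, Gamma_ppq = 0.000000, Gamma_pqq = 0.000000, Gamma_qpp = 0.000000, Gamma_qpq = 0.000000, Gamma_qqq = 0.000000
  tau = 0.666667: gamma = (-0.375000, 0.611111), gamma' = (0.000000, 0.833333); Gamma_ppp = 0.000000, Gamma_ppq = 0.000000, Gamma_pqq = 0.000000, Gamma_qpp = 0.000000, Gamma_qpq = 0.000000, Gamma_qqq = 0.000000
  tau = 0.833333: gamma = (-0.375000, 0.777778), gamma' = (0.000000, 1.166667); Gamma_ppp = 0.000000, Gamma_ppq = 0.000000, Gamma_pqq = 0.000000, Gamma_qpp = 0.000000, Gamma_qpq = 0.000000, Gamma_qqq = 0.000000
  tau = 1.000000: gamma = (-0.375000, 1.000000), gamma' = (0.000000, 1.500000); Gamma_ppp = 0.000000, Gamma_ppq = 0.000000, Gamma_pqq = 0.000000, Gamma_qpp = 0.000000, Gamma_qpq = 0.000000, Gamma_qqq = 0.000000
step 0: V^p = -0.8750, V^q = -0.2500
step 1: k1 = (0.000000, 0.000000), k2 = (0.000000, 0.000000), k3 = (0.000000, 0.000000), k4 = (0.000000, 0.000000); V <- V + (h/6)(k1 + 2k2 + 2k3 + k4): V^p = -0.8750, V^q = -0.2500
step 2: k1 = (0.000000, 0.000000), k2 = (0.000000, 0.000000), k3 = (0.000000, 0.000000), k4 = (0.000000, 0.000000); V <- V + (h/6)(k1 + 2k2 + 2k3 + k4): V^p = -0.8750, V^q = -0.2500
step 3: k1 = (0.000000, 0.000000), k2 = (0.000000, 0.000000), k3 = (0.000000, 0.000000), k4 = (0.000000, 0.000000); V <- V + (h/6)(k1 + 2k2 + 2k3 + k4): V^p = -0.8750, V^q = -0.2500


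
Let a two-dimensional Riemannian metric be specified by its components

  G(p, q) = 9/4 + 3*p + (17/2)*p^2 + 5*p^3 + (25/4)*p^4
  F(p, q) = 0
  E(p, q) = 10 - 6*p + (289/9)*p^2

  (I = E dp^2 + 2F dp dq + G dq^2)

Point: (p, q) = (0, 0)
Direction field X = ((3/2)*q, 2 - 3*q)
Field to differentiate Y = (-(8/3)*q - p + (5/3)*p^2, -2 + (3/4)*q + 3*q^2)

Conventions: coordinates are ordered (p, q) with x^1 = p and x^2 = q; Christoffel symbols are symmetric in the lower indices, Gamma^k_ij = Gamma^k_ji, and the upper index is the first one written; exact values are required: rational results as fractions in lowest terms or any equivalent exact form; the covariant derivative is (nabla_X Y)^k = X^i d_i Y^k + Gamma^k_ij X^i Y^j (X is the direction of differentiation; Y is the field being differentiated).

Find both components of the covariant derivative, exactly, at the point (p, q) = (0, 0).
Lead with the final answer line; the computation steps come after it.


Answer: (nabla_X Y)^p = -71/15, (nabla_X Y)^q = 3/2

E = 10, F = 0, G = 9/4 at the point
E_p = -6, E_q = 0, F_p = 0, F_q = 0, G_p = 3, G_q = 0
EG - F^2 = 45/2;  g^inv = (2/45) * [[9/4, 0], [0, 10]]
first-kind symbols [ij,l] = (1/2)(d_i g_jl + d_j g_il - d_l g_ij): [pp,p] = E_p/2 = -3, [pp,q] = F_p - E_q/2 = 0, [pq,p] = E_q/2 = 0, [pq,q] = G_p/2 = 3/2, [qq,p] = F_q - G_p/2 = -3/2, [qq,q] = G_q/2 = 0
Gamma^p_ij = (G*[ij,p] - F*[ij,q])/(EG - F^2), Gamma^q_ij = (E*[ij,q] - F*[ij,p])/(EG - F^2)
Gamma_ppp = -3/10, Gamma_ppq = 0, Gamma_pqq = -3/20, Gamma_qpp = 0, Gamma_qpq = 2/3, Gamma_qqq = 0
X = (0, 2), Y = (0, -2) at the point


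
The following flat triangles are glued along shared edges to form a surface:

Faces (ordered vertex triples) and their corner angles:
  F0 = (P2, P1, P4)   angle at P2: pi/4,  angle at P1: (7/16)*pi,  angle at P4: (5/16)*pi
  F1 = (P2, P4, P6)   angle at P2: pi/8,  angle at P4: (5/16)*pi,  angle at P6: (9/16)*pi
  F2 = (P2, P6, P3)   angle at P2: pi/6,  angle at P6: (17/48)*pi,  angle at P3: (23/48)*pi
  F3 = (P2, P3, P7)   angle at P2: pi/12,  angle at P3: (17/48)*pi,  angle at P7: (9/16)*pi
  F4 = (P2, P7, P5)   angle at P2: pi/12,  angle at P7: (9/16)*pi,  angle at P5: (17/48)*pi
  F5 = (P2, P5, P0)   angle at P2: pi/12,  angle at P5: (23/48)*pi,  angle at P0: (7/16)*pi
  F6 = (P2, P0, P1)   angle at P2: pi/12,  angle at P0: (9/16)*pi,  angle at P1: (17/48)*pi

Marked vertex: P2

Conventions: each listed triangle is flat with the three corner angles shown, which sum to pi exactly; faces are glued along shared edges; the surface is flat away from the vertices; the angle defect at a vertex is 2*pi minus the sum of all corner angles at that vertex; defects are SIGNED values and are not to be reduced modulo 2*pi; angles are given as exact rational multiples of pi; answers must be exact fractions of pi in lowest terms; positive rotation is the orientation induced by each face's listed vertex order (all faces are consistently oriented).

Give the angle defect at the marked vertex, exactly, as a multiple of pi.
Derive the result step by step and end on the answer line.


Sum of corner angles at P2: (7/8)*pi
defect = 2*pi - (7/8)*pi

Answer: defect(P2) = (9/8)*pi


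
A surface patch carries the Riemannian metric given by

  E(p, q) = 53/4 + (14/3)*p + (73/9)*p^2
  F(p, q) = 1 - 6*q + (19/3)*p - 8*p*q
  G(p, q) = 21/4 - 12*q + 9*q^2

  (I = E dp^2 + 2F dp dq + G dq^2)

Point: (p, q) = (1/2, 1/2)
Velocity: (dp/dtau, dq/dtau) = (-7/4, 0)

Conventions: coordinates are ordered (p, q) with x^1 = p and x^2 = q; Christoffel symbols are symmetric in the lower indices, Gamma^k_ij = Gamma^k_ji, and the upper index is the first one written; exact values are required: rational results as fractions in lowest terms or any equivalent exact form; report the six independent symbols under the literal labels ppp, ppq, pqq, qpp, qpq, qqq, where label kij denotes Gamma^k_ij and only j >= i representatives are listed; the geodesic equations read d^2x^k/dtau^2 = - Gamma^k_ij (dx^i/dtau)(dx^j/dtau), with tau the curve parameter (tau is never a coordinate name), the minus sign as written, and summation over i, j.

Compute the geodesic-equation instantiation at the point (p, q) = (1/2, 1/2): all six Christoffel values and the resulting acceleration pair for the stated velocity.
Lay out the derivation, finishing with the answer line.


E = 317/18, F = -5/6, G = 3/2 at the point
E_p = 115/9, E_q = 0, F_p = 7/3, F_q = -10, G_p = 0, G_q = -3
EG - F^2 = 463/18;  g^inv = (18/463) * [[3/2, 5/6], [5/6, 317/18]]
first-kind symbols [ij,l] = (1/2)(d_i g_jl + d_j g_il - d_l g_ij): [pp,p] = E_p/2 = 115/18, [pp,q] = F_p - E_q/2 = 7/3, [pq,p] = E_q/2 = 0, [pq,q] = G_p/2 = 0, [qq,p] = F_q - G_p/2 = -10, [qq,q] = G_q/2 = -3/2
Gamma^p_ij = (G*[ij,p] - F*[ij,q])/(EG - F^2), Gamma^q_ij = (E*[ij,q] - F*[ij,p])/(EG - F^2)
Gamma_ppp = 415/926, Gamma_ppq = 0, Gamma_pqq = -585/926, Gamma_qpp = 1671/926, Gamma_qpq = 0, Gamma_qqq = -1251/926
d^2p/dtau^2 = -(Gamma_ppp*(-7/4)^2 + 2*Gamma_ppq*(-7/4)*(0) + Gamma_pqq*(0)^2) = -20335/14816
d^2q/dtau^2 = -(Gamma_qpp*(-7/4)^2 + 2*Gamma_qpq*(-7/4)*(0) + Gamma_qqq*(0)^2) = -81879/14816

Answer: Gamma_ppp = 415/926, Gamma_ppq = 0, Gamma_pqq = -585/926, Gamma_qpp = 1671/926, Gamma_qpq = 0, Gamma_qqq = -1251/926; accelerations (d^2p/dtau^2, d^2q/dtau^2) = (-20335/14816, -81879/14816)


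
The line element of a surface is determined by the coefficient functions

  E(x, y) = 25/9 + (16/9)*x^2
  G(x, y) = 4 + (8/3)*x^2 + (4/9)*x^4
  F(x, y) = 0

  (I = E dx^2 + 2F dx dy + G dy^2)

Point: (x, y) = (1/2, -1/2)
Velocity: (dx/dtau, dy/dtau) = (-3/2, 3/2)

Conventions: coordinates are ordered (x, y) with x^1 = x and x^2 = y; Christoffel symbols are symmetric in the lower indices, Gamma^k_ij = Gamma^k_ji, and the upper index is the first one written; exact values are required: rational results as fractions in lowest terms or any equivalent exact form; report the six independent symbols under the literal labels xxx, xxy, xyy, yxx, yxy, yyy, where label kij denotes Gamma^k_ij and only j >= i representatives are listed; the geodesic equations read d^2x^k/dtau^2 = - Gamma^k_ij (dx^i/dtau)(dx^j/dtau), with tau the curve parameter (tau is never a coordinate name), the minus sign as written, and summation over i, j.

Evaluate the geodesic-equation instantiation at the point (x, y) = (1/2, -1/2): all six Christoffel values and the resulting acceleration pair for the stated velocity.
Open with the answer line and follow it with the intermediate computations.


Answer: Gamma_xxx = 8/29, Gamma_xxy = 0, Gamma_xyy = -13/29, Gamma_yxx = 0, Gamma_yxy = 4/13, Gamma_yyy = 0; accelerations (d^2x/dtau^2, d^2y/dtau^2) = (45/116, 18/13)

E = 29/9, F = 0, G = 169/36 at the point
E_x = 16/9, E_y = 0, F_x = 0, F_y = 0, G_x = 26/9, G_y = 0
EG - F^2 = 4901/324;  g^inv = (324/4901) * [[169/36, 0], [0, 29/9]]
first-kind symbols [ij,l] = (1/2)(d_i g_jl + d_j g_il - d_l g_ij): [xx,x] = E_x/2 = 8/9, [xx,y] = F_x - E_y/2 = 0, [xy,x] = E_y/2 = 0, [xy,y] = G_x/2 = 13/9, [yy,x] = F_y - G_x/2 = -13/9, [yy,y] = G_y/2 = 0
Gamma^x_ij = (G*[ij,x] - F*[ij,y])/(EG - F^2), Gamma^y_ij = (E*[ij,y] - F*[ij,x])/(EG - F^2)
Gamma_xxx = 8/29, Gamma_xxy = 0, Gamma_xyy = -13/29, Gamma_yxx = 0, Gamma_yxy = 4/13, Gamma_yyy = 0
d^2x/dtau^2 = -(Gamma_xxx*(-3/2)^2 + 2*Gamma_xxy*(-3/2)*(3/2) + Gamma_xyy*(3/2)^2) = 45/116
d^2y/dtau^2 = -(Gamma_yxx*(-3/2)^2 + 2*Gamma_yxy*(-3/2)*(3/2) + Gamma_yyy*(3/2)^2) = 18/13


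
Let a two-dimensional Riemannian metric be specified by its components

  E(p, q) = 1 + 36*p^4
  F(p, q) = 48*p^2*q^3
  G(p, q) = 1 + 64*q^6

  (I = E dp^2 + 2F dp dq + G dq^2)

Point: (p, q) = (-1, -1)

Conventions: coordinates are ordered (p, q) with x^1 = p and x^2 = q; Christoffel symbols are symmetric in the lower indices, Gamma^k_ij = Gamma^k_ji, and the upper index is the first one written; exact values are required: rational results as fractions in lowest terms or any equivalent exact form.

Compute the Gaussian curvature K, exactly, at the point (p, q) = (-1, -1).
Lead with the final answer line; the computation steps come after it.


Answer: K = -288/10201

E = 37, F = -48, G = 65, EG - F^2 = 101 at the point
E_p = -144, E_q = 0, F_p = 96, F_q = 144, G_p = 0, G_q = -384
E_qq = 0, F_pq = -288, G_pp = 0
Apply the Brioschi formula K = (det M1 - det M2)/(EG - F^2)^2 over the derivative matrices of E, F, G.
M1 = [[-E_qq/2 + F_pq - G_pp/2, E_p/2, F_p - E_q/2], [F_q - G_p/2, E, F], [G_q/2, F, G]] = [[-288, -72, 96], [144, 37, -48], [-192, -48, 65]]; det M1 = -288
M2 = [[0, E_q/2, G_p/2], [E_q/2, E, F], [G_p/2, F, G]] = [[0, 0, 0], [0, 37, -48], [0, -48, 65]]; det M2 = 0
det M1 - det M2 = -288; K = -288 / (101)^2 = -288/10201


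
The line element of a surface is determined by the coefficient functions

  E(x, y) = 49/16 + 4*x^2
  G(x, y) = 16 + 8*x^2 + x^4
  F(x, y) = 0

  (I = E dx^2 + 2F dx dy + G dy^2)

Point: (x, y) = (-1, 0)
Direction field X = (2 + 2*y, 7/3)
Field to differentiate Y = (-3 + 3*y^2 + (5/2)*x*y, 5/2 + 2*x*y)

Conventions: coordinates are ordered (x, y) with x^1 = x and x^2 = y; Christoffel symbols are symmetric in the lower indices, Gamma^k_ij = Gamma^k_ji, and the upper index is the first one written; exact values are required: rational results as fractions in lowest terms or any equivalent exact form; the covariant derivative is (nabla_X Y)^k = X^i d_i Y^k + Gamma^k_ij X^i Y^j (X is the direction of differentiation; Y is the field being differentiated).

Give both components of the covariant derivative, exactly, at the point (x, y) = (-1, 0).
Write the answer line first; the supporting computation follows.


Answer: (nabla_X Y)^x = 3949/678, (nabla_X Y)^y = -58/15

E = 113/16, F = 0, G = 25 at the point
E_x = -8, E_y = 0, F_x = 0, F_y = 0, G_x = -20, G_y = 0
EG - F^2 = 2825/16;  g^inv = (16/2825) * [[25, 0], [0, 113/16]]
first-kind symbols [ij,l] = (1/2)(d_i g_jl + d_j g_il - d_l g_ij): [xx,x] = E_x/2 = -4, [xx,y] = F_x - E_y/2 = 0, [xy,x] = E_y/2 = 0, [xy,y] = G_x/2 = -10, [yy,x] = F_y - G_x/2 = 10, [yy,y] = G_y/2 = 0
Gamma^x_ij = (G*[ij,x] - F*[ij,y])/(EG - F^2), Gamma^y_ij = (E*[ij,y] - F*[ij,x])/(EG - F^2)
Gamma_xxx = -64/113, Gamma_xxy = 0, Gamma_xyy = 160/113, Gamma_yxx = 0, Gamma_yxy = -2/5, Gamma_yyy = 0
X = (2, 7/3), Y = (-3, 5/2) at the point


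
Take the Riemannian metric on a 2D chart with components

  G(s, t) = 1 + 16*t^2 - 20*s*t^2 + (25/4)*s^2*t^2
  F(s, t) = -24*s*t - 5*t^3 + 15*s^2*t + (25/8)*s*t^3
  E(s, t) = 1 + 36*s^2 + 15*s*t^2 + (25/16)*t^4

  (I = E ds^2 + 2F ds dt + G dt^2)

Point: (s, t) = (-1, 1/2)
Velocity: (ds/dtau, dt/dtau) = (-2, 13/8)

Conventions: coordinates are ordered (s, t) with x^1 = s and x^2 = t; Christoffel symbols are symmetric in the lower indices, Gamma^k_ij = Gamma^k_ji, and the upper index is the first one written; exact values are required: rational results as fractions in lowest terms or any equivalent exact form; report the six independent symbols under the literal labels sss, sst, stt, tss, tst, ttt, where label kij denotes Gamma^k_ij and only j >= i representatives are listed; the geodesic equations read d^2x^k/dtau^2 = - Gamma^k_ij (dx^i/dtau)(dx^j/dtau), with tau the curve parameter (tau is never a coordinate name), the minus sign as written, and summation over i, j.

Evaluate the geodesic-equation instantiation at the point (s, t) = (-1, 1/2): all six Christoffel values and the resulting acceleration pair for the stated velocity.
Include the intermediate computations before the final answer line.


E = 8537/256, F = 1183/64, G = 185/16 at the point
E_s = -273/4, E_t = -455/32, F_s = -1703/64, F_t = 1053/32, G_s = -65/8, G_t = 169/4
EG - F^2 = 11241/256;  g^inv = (256/11241) * [[185/16, -1183/64], [-1183/64, 8537/256]]
first-kind symbols [ij,l] = (1/2)(d_i g_jl + d_j g_il - d_l g_ij): [ss,s] = E_s/2 = -273/8, [ss,t] = F_s - E_t/2 = -39/2, [st,s] = E_t/2 = -455/64, [st,t] = G_s/2 = -65/16, [tt,s] = F_t - G_s/2 = 1183/32, [tt,t] = G_t/2 = 169/8
Gamma^s_ij = (G*[ij,s] - F*[ij,t])/(EG - F^2), Gamma^t_ij = (E*[ij,t] - F*[ij,s])/(EG - F^2)
Gamma_sss = -2912/3747, Gamma_sst = -1820/11241, Gamma_stt = 9464/11241, Gamma_tss = -1664/3747, Gamma_tst = -1040/11241, Gamma_ttt = 5408/11241
d^2s/dtau^2 = -(Gamma_sss*(-2)^2 + 2*Gamma_sst*(-2)*(13/8) + Gamma_stt*(13/8)^2) = -5005/29976
d^2t/dtau^2 = -(Gamma_tss*(-2)^2 + 2*Gamma_tst*(-2)*(13/8) + Gamma_ttt*(13/8)^2) = -715/7494

Answer: Gamma_sss = -2912/3747, Gamma_sst = -1820/11241, Gamma_stt = 9464/11241, Gamma_tss = -1664/3747, Gamma_tst = -1040/11241, Gamma_ttt = 5408/11241; accelerations (d^2s/dtau^2, d^2t/dtau^2) = (-5005/29976, -715/7494)


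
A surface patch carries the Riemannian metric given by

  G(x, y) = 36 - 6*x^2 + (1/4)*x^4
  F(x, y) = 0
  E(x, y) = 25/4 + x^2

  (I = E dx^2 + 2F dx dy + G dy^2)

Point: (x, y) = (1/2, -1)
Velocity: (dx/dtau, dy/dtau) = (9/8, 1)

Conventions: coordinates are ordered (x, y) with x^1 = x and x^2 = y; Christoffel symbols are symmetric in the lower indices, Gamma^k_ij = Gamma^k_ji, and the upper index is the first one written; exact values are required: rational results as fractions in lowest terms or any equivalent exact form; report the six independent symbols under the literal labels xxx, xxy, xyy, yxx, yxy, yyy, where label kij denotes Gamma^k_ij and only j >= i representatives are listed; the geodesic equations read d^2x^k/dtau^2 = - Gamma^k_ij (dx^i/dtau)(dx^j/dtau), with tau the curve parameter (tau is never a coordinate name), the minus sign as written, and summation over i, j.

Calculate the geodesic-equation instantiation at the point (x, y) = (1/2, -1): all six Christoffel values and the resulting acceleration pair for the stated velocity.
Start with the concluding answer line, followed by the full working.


Answer: Gamma_xxx = 1/13, Gamma_xxy = 0, Gamma_xyy = 47/104, Gamma_yxx = 0, Gamma_yxy = -4/47, Gamma_yyy = 0; accelerations (d^2x/dtau^2, d^2y/dtau^2) = (-457/832, 9/47)

E = 13/2, F = 0, G = 2209/64 at the point
E_x = 1, E_y = 0, F_x = 0, F_y = 0, G_x = -47/8, G_y = 0
EG - F^2 = 28717/128;  g^inv = (128/28717) * [[2209/64, 0], [0, 13/2]]
first-kind symbols [ij,l] = (1/2)(d_i g_jl + d_j g_il - d_l g_ij): [xx,x] = E_x/2 = 1/2, [xx,y] = F_x - E_y/2 = 0, [xy,x] = E_y/2 = 0, [xy,y] = G_x/2 = -47/16, [yy,x] = F_y - G_x/2 = 47/16, [yy,y] = G_y/2 = 0
Gamma^x_ij = (G*[ij,x] - F*[ij,y])/(EG - F^2), Gamma^y_ij = (E*[ij,y] - F*[ij,x])/(EG - F^2)
Gamma_xxx = 1/13, Gamma_xxy = 0, Gamma_xyy = 47/104, Gamma_yxx = 0, Gamma_yxy = -4/47, Gamma_yyy = 0
d^2x/dtau^2 = -(Gamma_xxx*(9/8)^2 + 2*Gamma_xxy*(9/8)*(1) + Gamma_xyy*(1)^2) = -457/832
d^2y/dtau^2 = -(Gamma_yxx*(9/8)^2 + 2*Gamma_yxy*(9/8)*(1) + Gamma_yyy*(1)^2) = 9/47


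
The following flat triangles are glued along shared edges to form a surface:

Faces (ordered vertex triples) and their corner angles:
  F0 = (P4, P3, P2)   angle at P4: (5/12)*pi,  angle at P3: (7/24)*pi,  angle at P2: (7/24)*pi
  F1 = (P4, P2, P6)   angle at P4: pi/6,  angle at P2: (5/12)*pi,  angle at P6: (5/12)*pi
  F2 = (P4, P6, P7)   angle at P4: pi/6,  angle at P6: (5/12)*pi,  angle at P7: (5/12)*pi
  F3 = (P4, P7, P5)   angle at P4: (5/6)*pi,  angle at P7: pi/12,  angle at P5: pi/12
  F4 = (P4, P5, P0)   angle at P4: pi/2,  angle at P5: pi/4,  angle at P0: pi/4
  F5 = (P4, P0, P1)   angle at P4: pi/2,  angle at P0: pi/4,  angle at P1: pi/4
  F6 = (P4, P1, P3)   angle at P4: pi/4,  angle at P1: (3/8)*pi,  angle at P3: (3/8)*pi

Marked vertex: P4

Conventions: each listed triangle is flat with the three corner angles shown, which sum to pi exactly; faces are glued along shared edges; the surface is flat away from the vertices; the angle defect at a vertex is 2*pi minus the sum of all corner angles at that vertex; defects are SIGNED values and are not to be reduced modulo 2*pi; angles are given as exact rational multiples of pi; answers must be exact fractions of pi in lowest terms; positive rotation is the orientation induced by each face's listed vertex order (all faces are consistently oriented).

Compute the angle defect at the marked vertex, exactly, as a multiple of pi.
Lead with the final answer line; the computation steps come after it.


Answer: defect(P4) = (-5/6)*pi

Sum of corner angles at P4: (17/6)*pi
defect = 2*pi - (17/6)*pi


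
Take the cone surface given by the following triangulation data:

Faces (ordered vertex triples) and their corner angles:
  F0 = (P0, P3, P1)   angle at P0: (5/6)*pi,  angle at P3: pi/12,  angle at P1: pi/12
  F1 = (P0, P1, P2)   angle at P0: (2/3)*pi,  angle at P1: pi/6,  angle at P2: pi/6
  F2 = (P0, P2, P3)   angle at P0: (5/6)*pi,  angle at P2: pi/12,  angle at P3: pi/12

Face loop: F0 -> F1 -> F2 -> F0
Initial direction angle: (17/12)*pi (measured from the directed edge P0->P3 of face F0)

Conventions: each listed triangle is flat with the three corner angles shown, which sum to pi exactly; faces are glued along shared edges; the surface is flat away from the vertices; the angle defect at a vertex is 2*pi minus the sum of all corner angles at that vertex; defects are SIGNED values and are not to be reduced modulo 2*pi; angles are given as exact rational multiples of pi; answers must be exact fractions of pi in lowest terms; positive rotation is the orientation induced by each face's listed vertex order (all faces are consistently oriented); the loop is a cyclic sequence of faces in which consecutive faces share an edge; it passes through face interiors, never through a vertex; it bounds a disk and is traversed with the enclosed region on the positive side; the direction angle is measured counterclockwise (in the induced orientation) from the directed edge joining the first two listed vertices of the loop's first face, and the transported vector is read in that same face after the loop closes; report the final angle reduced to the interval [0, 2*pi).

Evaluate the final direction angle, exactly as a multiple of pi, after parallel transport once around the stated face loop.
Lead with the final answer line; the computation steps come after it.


Answer: final direction angle = (13/12)*pi

enclosed vertex P0: corner angles sum to (7/3)*pi, defect = 2*pi - (7/3)*pi = -pi/3
holonomy = initial angle + sum of enclosed defects (mod 2*pi), positive in the induced orientation
final angle = (17/12)*pi - pi/3 = (13/12)*pi (mod 2*pi)


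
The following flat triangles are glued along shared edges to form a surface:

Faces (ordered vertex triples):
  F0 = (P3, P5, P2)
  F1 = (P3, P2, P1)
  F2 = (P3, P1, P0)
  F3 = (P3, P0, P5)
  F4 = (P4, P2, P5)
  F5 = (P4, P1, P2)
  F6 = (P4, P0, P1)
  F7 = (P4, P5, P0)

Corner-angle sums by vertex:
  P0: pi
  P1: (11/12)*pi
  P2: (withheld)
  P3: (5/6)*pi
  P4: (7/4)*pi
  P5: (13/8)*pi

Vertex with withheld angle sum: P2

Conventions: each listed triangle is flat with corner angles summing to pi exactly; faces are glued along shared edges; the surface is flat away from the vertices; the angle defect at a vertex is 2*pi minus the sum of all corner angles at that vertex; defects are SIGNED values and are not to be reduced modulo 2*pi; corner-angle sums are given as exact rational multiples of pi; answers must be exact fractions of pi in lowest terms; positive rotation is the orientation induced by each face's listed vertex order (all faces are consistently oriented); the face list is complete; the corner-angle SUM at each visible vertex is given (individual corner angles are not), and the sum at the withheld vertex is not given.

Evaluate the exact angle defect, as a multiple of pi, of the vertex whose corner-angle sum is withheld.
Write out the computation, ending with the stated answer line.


V = 6, E = 12, F = 8; chi = V - E + F = 2
Gauss-Bonnet: total defect = 2*pi*chi = 4*pi; visible defects sum to (31/8)*pi

Answer: defect(P2) = pi/8


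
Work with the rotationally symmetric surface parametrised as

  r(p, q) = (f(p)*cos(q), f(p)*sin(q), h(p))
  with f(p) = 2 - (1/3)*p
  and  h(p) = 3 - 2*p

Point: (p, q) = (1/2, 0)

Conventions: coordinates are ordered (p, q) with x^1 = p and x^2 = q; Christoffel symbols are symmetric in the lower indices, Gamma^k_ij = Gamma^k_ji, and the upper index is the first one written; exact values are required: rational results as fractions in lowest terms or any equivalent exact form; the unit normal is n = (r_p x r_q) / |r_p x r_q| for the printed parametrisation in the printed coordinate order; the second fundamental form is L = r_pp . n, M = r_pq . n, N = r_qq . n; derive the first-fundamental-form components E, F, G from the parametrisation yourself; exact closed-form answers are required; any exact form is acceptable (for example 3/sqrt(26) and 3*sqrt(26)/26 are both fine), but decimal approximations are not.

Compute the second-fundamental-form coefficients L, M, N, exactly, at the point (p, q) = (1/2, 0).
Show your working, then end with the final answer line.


f = 11/6, f' = -1/3, f'' = 0, h' = -2, h'' = 0
E = 37/9, F = 0, G = 121/36; answer radicand W^2 = 37/9
unnormalised second-form numerators: l = 0, m = 0, n = -11/3; L = l/sqrt(37/9), and similarly M = m/sqrt(W^2), N = n/sqrt(W^2)

Answer: L = 0, M = 0, N = -11*sqrt(37)/37


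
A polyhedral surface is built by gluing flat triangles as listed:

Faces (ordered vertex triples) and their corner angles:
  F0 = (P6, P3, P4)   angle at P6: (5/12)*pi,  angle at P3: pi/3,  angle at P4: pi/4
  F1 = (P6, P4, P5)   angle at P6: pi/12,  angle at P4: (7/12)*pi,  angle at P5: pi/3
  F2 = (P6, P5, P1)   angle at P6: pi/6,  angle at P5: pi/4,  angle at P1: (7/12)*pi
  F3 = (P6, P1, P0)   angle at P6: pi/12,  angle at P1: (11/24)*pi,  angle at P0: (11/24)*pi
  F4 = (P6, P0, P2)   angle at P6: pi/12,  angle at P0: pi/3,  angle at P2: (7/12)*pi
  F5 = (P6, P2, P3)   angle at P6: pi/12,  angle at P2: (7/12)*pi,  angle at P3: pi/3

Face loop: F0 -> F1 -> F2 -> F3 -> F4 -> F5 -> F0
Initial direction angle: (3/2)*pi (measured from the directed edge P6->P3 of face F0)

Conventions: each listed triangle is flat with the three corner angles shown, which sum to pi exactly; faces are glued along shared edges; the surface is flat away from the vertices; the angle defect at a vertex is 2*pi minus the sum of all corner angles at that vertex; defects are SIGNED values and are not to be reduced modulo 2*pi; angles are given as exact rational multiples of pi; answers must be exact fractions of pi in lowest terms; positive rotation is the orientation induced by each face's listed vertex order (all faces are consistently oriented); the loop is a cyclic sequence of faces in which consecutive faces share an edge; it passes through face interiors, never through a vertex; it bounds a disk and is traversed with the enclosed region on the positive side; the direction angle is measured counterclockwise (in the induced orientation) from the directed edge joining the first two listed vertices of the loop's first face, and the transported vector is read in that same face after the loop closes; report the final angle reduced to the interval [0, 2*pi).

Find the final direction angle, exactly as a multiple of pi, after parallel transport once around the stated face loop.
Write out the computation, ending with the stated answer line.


enclosed vertex P6: corner angles sum to (11/12)*pi, defect = 2*pi - (11/12)*pi = (13/12)*pi
final direction = starting direction + enclosed defect total, reduced mod 2*pi (induced orientation)
final angle = (3/2)*pi + (13/12)*pi = (7/12)*pi (mod 2*pi)

Answer: final direction angle = (7/12)*pi


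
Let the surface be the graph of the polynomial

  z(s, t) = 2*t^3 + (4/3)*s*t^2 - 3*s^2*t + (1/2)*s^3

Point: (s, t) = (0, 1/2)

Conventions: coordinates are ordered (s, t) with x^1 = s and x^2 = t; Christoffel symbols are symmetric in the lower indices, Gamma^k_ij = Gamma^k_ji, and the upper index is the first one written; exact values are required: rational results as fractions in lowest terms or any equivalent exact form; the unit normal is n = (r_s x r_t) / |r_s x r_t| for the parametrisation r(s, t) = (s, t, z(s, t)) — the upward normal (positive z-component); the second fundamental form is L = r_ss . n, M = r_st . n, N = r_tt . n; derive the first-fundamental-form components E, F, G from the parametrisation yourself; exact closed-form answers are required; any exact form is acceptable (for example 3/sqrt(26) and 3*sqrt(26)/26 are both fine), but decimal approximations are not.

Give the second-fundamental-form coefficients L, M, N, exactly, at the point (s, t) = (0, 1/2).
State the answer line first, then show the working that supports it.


Answer: L = -18/11, M = 8/11, N = 36/11

z_s = 1/3, z_t = 3/2, z_ss = -3, z_st = 4/3, z_tt = 6
E = 10/9, F = 1/2, G = 13/4; answer radicand W^2 = 121/36
unnormalised second-form numerators: l = -3, m = 4/3, n = 6; L = l/sqrt(121/36), and similarly M = m/sqrt(W^2), N = n/sqrt(W^2)


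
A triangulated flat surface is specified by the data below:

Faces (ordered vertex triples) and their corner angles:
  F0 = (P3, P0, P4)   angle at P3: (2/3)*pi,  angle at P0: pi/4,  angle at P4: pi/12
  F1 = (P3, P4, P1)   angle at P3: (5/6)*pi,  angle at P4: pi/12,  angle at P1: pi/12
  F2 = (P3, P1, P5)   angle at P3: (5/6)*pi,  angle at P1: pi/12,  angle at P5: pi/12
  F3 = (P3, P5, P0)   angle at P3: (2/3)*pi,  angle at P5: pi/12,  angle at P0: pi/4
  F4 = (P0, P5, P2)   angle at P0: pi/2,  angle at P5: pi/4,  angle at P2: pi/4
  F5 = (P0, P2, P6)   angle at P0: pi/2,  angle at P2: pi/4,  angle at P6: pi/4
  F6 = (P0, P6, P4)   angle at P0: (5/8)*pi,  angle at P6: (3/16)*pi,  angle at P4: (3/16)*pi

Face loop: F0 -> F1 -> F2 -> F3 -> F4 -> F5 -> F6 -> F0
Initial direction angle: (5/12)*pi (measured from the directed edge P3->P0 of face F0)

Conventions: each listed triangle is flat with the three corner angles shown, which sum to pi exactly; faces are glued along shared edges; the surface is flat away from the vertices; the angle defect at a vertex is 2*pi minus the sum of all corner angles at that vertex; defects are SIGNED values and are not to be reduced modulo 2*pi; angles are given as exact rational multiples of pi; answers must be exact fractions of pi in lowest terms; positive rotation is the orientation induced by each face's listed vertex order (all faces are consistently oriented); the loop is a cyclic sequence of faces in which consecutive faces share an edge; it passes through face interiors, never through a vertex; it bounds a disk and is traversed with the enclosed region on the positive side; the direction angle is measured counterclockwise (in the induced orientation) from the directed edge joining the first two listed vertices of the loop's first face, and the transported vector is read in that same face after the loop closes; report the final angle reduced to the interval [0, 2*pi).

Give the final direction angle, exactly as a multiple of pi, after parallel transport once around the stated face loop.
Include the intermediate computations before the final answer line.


enclosed vertex P0: corner angles sum to (17/8)*pi, defect = 2*pi - (17/8)*pi = -pi/8
enclosed vertex P3: corner angles sum to 3*pi, defect = 2*pi - 3*pi = -pi
holonomy = initial angle + sum of enclosed defects (mod 2*pi), positive in the induced orientation
final angle = (5/12)*pi - (9/8)*pi = (31/24)*pi (mod 2*pi)

Answer: final direction angle = (31/24)*pi
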